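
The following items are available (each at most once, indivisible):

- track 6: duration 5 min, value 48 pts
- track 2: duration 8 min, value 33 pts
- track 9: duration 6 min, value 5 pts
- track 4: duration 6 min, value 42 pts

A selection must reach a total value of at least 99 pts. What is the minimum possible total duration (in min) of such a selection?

19

Subsets with value ≥ 99, sorted by total duration:
- track 6+track 2+track 4: duration 19, value 123
- track 6+track 2+track 9+track 4: duration 25, value 128
Minimum duration: 19 min.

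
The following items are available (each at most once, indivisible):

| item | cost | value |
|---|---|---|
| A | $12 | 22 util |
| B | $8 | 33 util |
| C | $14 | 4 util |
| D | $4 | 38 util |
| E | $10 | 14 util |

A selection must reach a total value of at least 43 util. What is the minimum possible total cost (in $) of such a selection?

12

Subsets with value ≥ 43, sorted by total cost:
- B+D: cost 12, value 71
- D+E: cost 14, value 52
Minimum cost: 12 $.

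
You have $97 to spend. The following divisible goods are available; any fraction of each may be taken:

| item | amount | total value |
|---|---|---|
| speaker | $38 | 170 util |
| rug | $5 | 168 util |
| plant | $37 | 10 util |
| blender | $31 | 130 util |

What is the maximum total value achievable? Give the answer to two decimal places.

Take in order of value per unit:
- rug (168/5 per unit): all 5 → value 168, running total 168.00
- speaker (170/38 per unit): all 38 → value 170, running total 338.00
- blender (130/31 per unit): all 31 → value 130, running total 468.00
- plant (10/37 per unit): 23 of 37 → value 23×10/37 = 6.2162, running total 474.22
Total 474.22.

474.22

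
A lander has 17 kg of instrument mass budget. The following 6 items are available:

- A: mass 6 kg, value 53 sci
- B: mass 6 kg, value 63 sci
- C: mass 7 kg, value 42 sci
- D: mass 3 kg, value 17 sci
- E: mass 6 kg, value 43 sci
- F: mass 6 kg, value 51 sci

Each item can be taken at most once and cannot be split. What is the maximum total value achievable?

133 sci

Check high-value combinations within 17 kg:
- A+B+D: mass 6+6+3=15, value 53+63+17=133
- B+D+F: mass 6+3+6=15, value 63+17+51=131
- B+D+E: mass 6+3+6=15, value 63+17+43=123
Best: 133 sci.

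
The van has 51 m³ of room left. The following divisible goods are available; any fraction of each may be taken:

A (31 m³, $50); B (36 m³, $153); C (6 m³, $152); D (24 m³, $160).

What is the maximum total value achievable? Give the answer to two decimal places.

Take in order of value per unit:
- C (152/6 per unit): all 6 → value 152, running total 152.00
- D (160/24 per unit): all 24 → value 160, running total 312.00
- B (153/36 per unit): 21 of 36 → value 21×153/36 = 89.2500, running total 401.25
Total 401.25.

401.25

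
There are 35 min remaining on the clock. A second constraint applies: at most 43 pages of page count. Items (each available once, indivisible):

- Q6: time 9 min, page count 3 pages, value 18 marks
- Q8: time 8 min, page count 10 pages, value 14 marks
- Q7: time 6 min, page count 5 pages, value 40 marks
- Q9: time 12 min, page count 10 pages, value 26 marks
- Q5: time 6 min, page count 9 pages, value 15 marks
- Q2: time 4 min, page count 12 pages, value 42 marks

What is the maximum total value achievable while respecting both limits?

Feasible sets respecting both limits:
- Q6+Q8+Q7+Q5+Q2: time 33, page count 39, value 129
- Q6+Q7+Q9+Q2: time 31, page count 30, value 126
- Q7+Q9+Q5+Q2: time 28, page count 36, value 123
- Q8+Q7+Q9+Q2: time 30, page count 37, value 122
Best: 129 marks.

129 marks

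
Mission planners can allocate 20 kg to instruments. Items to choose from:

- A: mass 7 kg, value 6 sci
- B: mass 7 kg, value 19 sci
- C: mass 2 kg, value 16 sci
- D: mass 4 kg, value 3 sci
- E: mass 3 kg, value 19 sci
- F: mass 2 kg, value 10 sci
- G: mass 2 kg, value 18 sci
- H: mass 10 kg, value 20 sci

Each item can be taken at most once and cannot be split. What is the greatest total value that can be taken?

This is a 0/1 knapsack; check combinations near the capacity.
- B+C+D+E+F+G: mass 7+2+4+3+2+2=20, value 19+16+3+19+10+18=85
- C+E+F+G+H: mass 2+3+2+2+10=19, value 16+19+10+18+20=83
- B+C+E+F+G: mass 7+2+3+2+2=16, value 19+16+19+10+18=82
- B+C+D+E+G: mass 7+2+4+3+2=18, value 19+16+3+19+18=75
- C+E+G+H: mass 2+3+2+10=17, value 16+19+18+20=73
Best: 85 sci.

85 sci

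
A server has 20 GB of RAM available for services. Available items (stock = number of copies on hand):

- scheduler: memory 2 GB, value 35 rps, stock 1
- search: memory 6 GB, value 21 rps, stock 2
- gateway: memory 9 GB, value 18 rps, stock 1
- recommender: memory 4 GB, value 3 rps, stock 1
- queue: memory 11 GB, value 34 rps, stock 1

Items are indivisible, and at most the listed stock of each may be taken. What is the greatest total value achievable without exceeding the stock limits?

90 rps

Best selections within memory 20 and stock limits:
- 1×scheduler + 1×search + 1×queue: memory 19, value 90
- 1×scheduler + 2×search + 1×recommender: memory 18, value 80
Best: 90 rps.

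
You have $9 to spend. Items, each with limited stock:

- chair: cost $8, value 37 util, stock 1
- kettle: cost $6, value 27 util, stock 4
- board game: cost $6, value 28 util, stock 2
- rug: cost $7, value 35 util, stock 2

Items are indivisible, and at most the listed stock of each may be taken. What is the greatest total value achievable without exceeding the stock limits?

37 util

Top feasible selections:
- 1×chair: cost 8, value 37
- 1×rug: cost 7, value 35
- 1×board game: cost 6, value 28
Best: 37 util.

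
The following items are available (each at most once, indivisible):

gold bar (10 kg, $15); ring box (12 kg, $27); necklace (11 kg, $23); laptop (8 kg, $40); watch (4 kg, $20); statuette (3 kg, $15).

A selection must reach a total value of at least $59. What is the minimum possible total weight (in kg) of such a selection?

12

Subsets with value ≥ 59, sorted by total weight:
- laptop+watch: weight 12, value 60
- laptop+watch+statuette: weight 15, value 75
- necklace+laptop: weight 19, value 63
- ring box+watch+statuette: weight 19, value 62
Minimum weight: 12 kg.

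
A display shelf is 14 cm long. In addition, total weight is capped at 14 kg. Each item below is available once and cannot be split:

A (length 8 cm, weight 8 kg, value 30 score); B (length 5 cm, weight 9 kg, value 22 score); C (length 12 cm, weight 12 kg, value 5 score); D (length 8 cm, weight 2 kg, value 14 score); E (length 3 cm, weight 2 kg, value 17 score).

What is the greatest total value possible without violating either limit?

47 score

Feasible sets respecting both limits:
- A+E: length 11, weight 10, value 47
- B+E: length 8, weight 11, value 39
- B+D: length 13, weight 11, value 36
Best: 47 score.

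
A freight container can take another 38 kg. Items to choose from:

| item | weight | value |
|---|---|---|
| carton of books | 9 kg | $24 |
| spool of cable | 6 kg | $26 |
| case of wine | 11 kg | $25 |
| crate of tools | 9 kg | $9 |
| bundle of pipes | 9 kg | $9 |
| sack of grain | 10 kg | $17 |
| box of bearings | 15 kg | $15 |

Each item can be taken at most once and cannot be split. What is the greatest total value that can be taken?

$92

This is a 0/1 knapsack; check combinations near the capacity.
- carton of books+spool of cable+case of wine+sack of grain: weight 9+6+11+10=36, value 24+26+25+17=92
- carton of books+spool of cable+case of wine+crate of tools: weight 9+6+11+9=35, value 24+26+25+9=84
- carton of books+spool of cable+case of wine+bundle of pipes: weight 9+6+11+9=35, value 24+26+25+9=84
- spool of cable+case of wine+crate of tools+sack of grain: weight 6+11+9+10=36, value 26+25+9+17=77
- spool of cable+case of wine+bundle of pipes+sack of grain: weight 6+11+9+10=36, value 26+25+9+17=77
Best: $92.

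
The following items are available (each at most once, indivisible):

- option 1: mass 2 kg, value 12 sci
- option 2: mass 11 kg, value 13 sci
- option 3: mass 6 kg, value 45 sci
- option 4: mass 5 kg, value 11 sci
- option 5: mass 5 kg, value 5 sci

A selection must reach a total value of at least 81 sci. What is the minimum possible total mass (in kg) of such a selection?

24

Subsets with value ≥ 81, sorted by total mass:
- option 1+option 2+option 3+option 4: mass 24, value 81
- option 1+option 2+option 3+option 4+option 5: mass 29, value 86
Minimum mass: 24 kg.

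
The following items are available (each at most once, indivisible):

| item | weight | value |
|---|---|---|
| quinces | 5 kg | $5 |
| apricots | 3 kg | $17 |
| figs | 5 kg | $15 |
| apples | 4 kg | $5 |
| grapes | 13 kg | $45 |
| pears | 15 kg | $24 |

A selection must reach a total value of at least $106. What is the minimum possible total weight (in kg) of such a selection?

40

Subsets with value ≥ 106, sorted by total weight:
- apricots+figs+apples+grapes+pears: weight 40, value 106
- quinces+apricots+figs+grapes+pears: weight 41, value 106
Minimum weight: 40 kg.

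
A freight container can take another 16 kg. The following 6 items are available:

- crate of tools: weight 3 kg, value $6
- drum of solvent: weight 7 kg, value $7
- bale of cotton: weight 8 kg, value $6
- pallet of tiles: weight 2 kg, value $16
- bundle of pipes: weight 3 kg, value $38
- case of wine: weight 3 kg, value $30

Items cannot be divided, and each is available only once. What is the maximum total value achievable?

$91

Check high-value combinations within 16 kg:
- drum of solvent+pallet of tiles+bundle of pipes+case of wine: weight 7+2+3+3=15, value 7+16+38+30=91
- crate of tools+pallet of tiles+bundle of pipes+case of wine: weight 3+2+3+3=11, value 6+16+38+30=90
- bale of cotton+pallet of tiles+bundle of pipes+case of wine: weight 8+2+3+3=16, value 6+16+38+30=90
Best: $91.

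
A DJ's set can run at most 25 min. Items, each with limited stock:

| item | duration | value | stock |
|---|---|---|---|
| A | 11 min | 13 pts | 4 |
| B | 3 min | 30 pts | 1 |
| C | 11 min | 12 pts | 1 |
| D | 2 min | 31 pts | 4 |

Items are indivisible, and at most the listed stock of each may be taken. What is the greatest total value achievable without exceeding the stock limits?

167 pts

Best selections within duration 25 and stock limits:
- 1×A + 1×B + 4×D: duration 22, value 167
- 1×B + 1×C + 4×D: duration 22, value 166
Best: 167 pts.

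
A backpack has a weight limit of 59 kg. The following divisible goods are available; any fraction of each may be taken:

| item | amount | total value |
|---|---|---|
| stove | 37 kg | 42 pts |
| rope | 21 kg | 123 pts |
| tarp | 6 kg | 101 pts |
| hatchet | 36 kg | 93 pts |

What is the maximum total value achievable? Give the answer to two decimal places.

306.67

Take in order of value per unit:
- tarp (101/6 per unit): all 6 → value 101, running total 101.00
- rope (123/21 per unit): all 21 → value 123, running total 224.00
- hatchet (93/36 per unit): 32 of 36 → value 32×93/36 = 82.6667, running total 306.67
Total 306.67.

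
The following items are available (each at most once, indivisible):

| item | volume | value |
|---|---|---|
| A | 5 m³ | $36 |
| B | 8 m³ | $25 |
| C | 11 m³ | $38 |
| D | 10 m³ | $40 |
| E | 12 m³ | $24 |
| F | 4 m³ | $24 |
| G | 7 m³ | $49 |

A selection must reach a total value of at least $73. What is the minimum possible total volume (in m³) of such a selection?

11

Subsets with value ≥ 73, sorted by total volume:
- F+G: volume 11, value 73
- A+G: volume 12, value 85
- A+D: volume 15, value 76
Minimum volume: 11 m³.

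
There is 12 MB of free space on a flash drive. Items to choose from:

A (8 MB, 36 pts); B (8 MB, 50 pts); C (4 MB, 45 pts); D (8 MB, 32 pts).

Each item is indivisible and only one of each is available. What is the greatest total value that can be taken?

95 pts

Check high-value combinations within 12 MB:
- B+C: size 8+4=12, value 50+45=95
- A+C: size 8+4=12, value 36+45=81
- C+D: size 4+8=12, value 45+32=77
- B: size 8, value 50
Best: 95 pts.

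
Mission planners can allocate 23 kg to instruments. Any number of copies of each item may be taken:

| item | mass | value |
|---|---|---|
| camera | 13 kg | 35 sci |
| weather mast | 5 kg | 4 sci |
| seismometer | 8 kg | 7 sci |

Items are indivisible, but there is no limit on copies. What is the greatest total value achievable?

43 sci

Best value-per-unit is camera at 35/13; filling with it alone gives 1×35 = 35.
Optimal mix: 1×camera + 2×weather mast → mass 23, value 43.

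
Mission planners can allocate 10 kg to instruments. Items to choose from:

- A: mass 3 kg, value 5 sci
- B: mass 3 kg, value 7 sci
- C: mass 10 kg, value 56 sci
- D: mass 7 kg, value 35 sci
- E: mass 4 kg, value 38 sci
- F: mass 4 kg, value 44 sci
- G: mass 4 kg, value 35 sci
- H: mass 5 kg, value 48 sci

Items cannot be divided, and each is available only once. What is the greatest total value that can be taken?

Check high-value combinations within 10 kg:
- F+H: mass 4+5=9, value 44+48=92
- E+H: mass 4+5=9, value 38+48=86
- G+H: mass 4+5=9, value 35+48=83
- E+F: mass 4+4=8, value 38+44=82
- F+G: mass 4+4=8, value 44+35=79
Best: 92 sci.

92 sci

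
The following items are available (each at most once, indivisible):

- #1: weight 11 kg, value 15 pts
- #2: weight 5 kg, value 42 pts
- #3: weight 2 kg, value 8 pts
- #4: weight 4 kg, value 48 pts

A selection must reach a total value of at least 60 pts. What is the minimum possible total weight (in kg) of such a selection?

9

Subsets with value ≥ 60, sorted by total weight:
- #2+#4: weight 9, value 90
- #2+#3+#4: weight 11, value 98
Minimum weight: 9 kg.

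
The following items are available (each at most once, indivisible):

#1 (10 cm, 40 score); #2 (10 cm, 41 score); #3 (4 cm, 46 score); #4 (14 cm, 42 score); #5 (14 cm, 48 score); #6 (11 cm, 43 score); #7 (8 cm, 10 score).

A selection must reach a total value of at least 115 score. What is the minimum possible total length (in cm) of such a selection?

24

Subsets with value ≥ 115, sorted by total length:
- #1+#2+#3: length 24, value 127
- #2+#3+#6: length 25, value 130
- #1+#3+#6: length 25, value 129
- #2+#3+#5: length 28, value 135
Minimum length: 24 cm.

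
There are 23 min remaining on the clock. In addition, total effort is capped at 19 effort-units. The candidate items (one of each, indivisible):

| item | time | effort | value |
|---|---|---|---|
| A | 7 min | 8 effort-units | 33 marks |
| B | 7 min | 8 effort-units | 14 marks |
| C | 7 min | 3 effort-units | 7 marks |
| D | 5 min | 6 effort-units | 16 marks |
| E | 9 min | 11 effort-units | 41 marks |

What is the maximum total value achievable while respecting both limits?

74 marks

Feasible sets respecting both limits:
- A+E: time 16, effort 19, value 74
- D+E: time 14, effort 17, value 57
- A+C+D: time 19, effort 17, value 56
Best: 74 marks.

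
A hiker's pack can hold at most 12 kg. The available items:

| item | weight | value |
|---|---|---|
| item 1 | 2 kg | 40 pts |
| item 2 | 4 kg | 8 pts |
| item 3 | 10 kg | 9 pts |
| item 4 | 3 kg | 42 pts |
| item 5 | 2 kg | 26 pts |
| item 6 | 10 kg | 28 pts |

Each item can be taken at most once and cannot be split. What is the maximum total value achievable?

116 pts

This is a 0/1 knapsack; check combinations near the capacity.
- item 1+item 2+item 4+item 5: weight 2+4+3+2=11, value 40+8+42+26=116
- item 1+item 4+item 5: weight 2+3+2=7, value 40+42+26=108
- item 1+item 2+item 4: weight 2+4+3=9, value 40+8+42=90
- item 1+item 4: weight 2+3=5, value 40+42=82
Best: 116 pts.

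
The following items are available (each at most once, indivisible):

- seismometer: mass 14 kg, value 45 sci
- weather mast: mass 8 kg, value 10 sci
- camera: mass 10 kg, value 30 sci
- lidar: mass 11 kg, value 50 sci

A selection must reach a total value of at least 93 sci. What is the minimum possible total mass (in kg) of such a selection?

25

Subsets with value ≥ 93, sorted by total mass:
- seismometer+lidar: mass 25, value 95
- seismometer+weather mast+lidar: mass 33, value 105
Minimum mass: 25 kg.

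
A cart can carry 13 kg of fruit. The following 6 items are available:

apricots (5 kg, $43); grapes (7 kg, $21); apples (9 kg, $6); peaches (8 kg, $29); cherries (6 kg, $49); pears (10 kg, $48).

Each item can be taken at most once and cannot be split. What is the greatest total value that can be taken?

$92

Check high-value combinations within 13 kg:
- apricots+cherries: weight 5+6=11, value 43+49=92
- apricots+peaches: weight 5+8=13, value 43+29=72
- grapes+cherries: weight 7+6=13, value 21+49=70
Best: $92.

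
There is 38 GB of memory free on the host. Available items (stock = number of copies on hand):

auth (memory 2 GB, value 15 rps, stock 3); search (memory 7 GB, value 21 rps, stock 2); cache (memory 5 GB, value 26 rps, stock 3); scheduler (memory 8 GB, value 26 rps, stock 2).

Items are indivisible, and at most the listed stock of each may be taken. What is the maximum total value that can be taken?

Top feasible selections:
- 3×auth + 3×cache + 2×scheduler: memory 37, value 175
- 3×auth + 1×search + 3×cache + 1×scheduler: memory 36, value 170
- 3×auth + 2×search + 3×cache: memory 35, value 165
Best: 175 rps.

175 rps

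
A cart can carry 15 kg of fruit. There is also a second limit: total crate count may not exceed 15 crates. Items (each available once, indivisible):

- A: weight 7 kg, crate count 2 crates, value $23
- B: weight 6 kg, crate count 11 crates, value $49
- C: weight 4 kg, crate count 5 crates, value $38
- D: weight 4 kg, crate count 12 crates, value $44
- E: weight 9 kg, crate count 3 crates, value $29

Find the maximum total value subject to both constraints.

$78

Feasible sets respecting both limits:
- B+E: weight 15, crate count 14, value 78
- D+E: weight 13, crate count 15, value 73
- A+B: weight 13, crate count 13, value 72
Best: $78.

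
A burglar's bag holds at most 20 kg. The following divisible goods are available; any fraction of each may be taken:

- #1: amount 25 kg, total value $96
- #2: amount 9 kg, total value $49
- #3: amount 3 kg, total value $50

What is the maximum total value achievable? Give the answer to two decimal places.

129.72

Take in order of value per unit:
- #3 (50/3 per unit): all 3 → value 50, running total 50.00
- #2 (49/9 per unit): all 9 → value 49, running total 99.00
- #1 (96/25 per unit): 8 of 25 → value 8×96/25 = 30.7200, running total 129.72
Total 129.72.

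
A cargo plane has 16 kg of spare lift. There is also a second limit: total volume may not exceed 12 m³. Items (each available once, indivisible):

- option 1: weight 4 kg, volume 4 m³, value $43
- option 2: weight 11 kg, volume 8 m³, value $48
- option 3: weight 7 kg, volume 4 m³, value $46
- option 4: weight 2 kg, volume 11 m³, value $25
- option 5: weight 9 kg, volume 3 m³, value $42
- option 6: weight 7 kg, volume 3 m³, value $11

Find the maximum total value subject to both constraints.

Feasible sets respecting both limits:
- option 1+option 2: weight 15, volume 12, value 91
- option 1+option 3: weight 11, volume 8, value 89
- option 3+option 5: weight 16, volume 7, value 88
Best: $91.

$91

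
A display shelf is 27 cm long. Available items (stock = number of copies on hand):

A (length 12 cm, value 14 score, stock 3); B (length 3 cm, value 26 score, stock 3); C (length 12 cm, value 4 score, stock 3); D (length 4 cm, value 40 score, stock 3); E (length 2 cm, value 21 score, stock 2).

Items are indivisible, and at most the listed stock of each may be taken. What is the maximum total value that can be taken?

240 score

Top feasible selections:
- 3×B + 3×D + 2×E: length 25, value 240
- 3×B + 3×D + 1×E: length 23, value 219
- 2×B + 3×D + 2×E: length 22, value 214
Best: 240 score.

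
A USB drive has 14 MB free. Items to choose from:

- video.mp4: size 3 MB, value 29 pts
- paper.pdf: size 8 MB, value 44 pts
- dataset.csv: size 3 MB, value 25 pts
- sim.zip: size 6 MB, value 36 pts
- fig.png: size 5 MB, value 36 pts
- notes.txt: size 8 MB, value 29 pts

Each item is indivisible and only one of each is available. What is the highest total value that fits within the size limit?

101 pts

Check high-value combinations within 14 MB:
- video.mp4+sim.zip+fig.png: size 3+6+5=14, value 29+36+36=101
- video.mp4+paper.pdf+dataset.csv: size 3+8+3=14, value 29+44+25=98
- dataset.csv+sim.zip+fig.png: size 3+6+5=14, value 25+36+36=97
- video.mp4+dataset.csv+fig.png: size 3+3+5=11, value 29+25+36=90
Best: 101 pts.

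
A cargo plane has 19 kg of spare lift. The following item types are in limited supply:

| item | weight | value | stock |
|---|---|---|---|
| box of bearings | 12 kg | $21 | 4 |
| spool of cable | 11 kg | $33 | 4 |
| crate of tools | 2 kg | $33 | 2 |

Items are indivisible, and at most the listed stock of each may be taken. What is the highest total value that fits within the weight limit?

Best selections within weight 19 and stock limits:
- 1×spool of cable + 2×crate of tools: weight 15, value 99
- 1×box of bearings + 2×crate of tools: weight 16, value 87
- 2×crate of tools: weight 4, value 66
- 1×spool of cable + 1×crate of tools: weight 13, value 66
Best: $99.

$99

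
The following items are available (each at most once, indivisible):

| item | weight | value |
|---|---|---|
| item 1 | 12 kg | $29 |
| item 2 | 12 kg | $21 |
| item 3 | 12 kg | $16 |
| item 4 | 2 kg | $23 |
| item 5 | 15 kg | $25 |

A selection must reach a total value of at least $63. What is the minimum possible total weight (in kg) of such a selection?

Subsets with value ≥ 63, sorted by total weight:
- item 1+item 2+item 4: weight 26, value 73
- item 1+item 3+item 4: weight 26, value 68
- item 1+item 4+item 5: weight 29, value 77
Minimum weight: 26 kg.

26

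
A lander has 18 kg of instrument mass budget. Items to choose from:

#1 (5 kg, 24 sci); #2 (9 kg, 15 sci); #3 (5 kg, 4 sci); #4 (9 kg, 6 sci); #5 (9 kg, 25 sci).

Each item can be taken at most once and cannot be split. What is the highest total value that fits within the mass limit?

49 sci

Check high-value combinations within 18 kg:
- #1+#5: mass 5+9=14, value 24+25=49
- #2+#5: mass 9+9=18, value 15+25=40
- #1+#2: mass 5+9=14, value 24+15=39
- #4+#5: mass 9+9=18, value 6+25=31
- #1+#4: mass 5+9=14, value 24+6=30
Best: 49 sci.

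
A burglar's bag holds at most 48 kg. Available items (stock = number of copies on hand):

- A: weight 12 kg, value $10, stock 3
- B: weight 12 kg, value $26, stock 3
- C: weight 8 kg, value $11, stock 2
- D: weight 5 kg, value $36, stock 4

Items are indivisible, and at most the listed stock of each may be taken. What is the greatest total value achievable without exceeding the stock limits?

$196

Top feasible selections:
- 2×B + 4×D: weight 44, value 196
- 1×B + 2×C + 4×D: weight 48, value 192
Best: $196.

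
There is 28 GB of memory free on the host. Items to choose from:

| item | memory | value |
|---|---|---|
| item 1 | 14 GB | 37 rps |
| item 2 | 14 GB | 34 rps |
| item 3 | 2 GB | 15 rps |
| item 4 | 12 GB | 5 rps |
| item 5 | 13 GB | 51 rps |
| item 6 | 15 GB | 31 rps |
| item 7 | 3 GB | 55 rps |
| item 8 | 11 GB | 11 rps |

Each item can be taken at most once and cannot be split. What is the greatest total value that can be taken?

Check high-value combinations within 28 GB:
- item 3+item 5+item 7: memory 2+13+3=18, value 15+51+55=121
- item 5+item 7+item 8: memory 13+3+11=27, value 51+55+11=117
- item 4+item 5+item 7: memory 12+13+3=28, value 5+51+55=111
- item 1+item 3+item 7: memory 14+2+3=19, value 37+15+55=107
- item 5+item 7: memory 13+3=16, value 51+55=106
Best: 121 rps.

121 rps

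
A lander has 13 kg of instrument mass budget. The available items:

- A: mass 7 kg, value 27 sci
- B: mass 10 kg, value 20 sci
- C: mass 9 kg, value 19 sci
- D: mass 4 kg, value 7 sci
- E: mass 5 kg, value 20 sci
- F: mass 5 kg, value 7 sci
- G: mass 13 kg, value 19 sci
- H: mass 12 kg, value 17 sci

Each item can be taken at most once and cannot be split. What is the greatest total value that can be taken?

47 sci

This is a 0/1 knapsack; check combinations near the capacity.
- A+E: mass 7+5=12, value 27+20=47
- A+D: mass 7+4=11, value 27+7=34
- A+F: mass 7+5=12, value 27+7=34
Best: 47 sci.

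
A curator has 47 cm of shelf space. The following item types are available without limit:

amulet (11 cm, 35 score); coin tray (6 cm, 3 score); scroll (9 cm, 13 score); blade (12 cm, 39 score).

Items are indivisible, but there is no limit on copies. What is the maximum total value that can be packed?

152 score

Best value-per-unit is blade at 39/12; filling with it alone gives 3×39 = 117.
Optimal mix: 1×amulet + 3×blade → length 47, value 152.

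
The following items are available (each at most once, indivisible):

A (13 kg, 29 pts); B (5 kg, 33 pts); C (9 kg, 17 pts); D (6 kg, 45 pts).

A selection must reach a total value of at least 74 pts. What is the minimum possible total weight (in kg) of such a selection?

11

Subsets with value ≥ 74, sorted by total weight:
- B+D: weight 11, value 78
- A+D: weight 19, value 74
- B+C+D: weight 20, value 95
- A+B+D: weight 24, value 107
Minimum weight: 11 kg.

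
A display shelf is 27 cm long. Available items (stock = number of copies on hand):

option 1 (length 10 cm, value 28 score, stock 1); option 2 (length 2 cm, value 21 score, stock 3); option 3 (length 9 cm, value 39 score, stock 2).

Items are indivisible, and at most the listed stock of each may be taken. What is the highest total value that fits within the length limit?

Top feasible selections:
- 3×option 2 + 2×option 3: length 24, value 141
- 1×option 1 + 3×option 2 + 1×option 3: length 25, value 130
- 2×option 2 + 2×option 3: length 22, value 120
- 1×option 1 + 2×option 2 + 1×option 3: length 23, value 109
Best: 141 score.

141 score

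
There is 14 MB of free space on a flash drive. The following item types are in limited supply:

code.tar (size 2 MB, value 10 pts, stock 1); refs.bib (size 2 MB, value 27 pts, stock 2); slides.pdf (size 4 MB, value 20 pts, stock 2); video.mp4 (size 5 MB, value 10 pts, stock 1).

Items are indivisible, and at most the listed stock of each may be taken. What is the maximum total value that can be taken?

104 pts

Top feasible selections:
- 1×code.tar + 2×refs.bib + 2×slides.pdf: size 14, value 104
- 2×refs.bib + 2×slides.pdf: size 12, value 94
Best: 104 pts.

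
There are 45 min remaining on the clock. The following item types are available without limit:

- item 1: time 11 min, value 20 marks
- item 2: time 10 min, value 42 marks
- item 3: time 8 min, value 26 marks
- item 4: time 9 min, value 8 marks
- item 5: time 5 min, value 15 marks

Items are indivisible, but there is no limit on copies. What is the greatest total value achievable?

Best value-per-unit is item 2 at 42/10; filling with it alone gives 4×42 = 168.
Optimal mix: 4×item 2 + 1×item 5 → time 45, value 183.

183 marks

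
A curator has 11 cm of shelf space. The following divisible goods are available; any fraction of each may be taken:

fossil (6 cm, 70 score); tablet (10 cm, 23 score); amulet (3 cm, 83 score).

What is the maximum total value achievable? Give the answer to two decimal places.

157.60

Take in order of value per unit:
- amulet (83/3 per unit): all 3 → value 83, running total 83.00
- fossil (70/6 per unit): all 6 → value 70, running total 153.00
- tablet (23/10 per unit): 2 of 10 → value 2×23/10 = 4.6000, running total 157.60
Total 157.60.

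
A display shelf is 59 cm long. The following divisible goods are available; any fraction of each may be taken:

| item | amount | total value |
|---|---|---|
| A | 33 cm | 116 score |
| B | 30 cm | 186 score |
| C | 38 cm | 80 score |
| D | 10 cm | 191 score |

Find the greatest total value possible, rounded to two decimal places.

443.79

Take in order of value per unit:
- D (191/10 per unit): all 10 → value 191, running total 191.00
- B (186/30 per unit): all 30 → value 186, running total 377.00
- A (116/33 per unit): 19 of 33 → value 19×116/33 = 66.7879, running total 443.79
Total 443.79.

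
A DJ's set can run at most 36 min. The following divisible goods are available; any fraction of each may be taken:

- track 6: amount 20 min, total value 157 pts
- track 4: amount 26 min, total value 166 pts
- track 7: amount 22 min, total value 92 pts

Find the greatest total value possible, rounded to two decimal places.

Take in order of value per unit:
- track 6 (157/20 per unit): all 20 → value 157, running total 157.00
- track 4 (166/26 per unit): 16 of 26 → value 16×166/26 = 102.1538, running total 259.15
Total 259.15.

259.15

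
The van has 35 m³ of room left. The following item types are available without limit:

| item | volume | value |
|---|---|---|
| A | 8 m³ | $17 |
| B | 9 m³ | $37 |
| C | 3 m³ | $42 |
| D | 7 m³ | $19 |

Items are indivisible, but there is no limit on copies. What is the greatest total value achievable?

$462

Best value-per-unit is C at 42/3, and filling with it alone uses volume 11×3=33. No mix of the others beats 11×42 = 462.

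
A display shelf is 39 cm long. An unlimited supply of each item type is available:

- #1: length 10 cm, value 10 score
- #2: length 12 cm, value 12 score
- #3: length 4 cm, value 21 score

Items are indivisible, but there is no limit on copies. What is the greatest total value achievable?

189 score

Best value-per-unit is #3 at 21/4, and filling with it alone uses length 9×4=36. No mix of the others beats 9×21 = 189.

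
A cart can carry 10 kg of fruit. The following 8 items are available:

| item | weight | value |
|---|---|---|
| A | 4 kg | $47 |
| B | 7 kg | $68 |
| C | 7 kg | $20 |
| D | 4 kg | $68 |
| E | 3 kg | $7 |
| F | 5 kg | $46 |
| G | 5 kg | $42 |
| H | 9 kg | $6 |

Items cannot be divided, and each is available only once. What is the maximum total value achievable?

$115

This is a 0/1 knapsack; check combinations near the capacity.
- A+D: weight 4+4=8, value 47+68=115
- D+F: weight 4+5=9, value 68+46=114
- D+G: weight 4+5=9, value 68+42=110
- A+F: weight 4+5=9, value 47+46=93
- A+G: weight 4+5=9, value 47+42=89
Best: $115.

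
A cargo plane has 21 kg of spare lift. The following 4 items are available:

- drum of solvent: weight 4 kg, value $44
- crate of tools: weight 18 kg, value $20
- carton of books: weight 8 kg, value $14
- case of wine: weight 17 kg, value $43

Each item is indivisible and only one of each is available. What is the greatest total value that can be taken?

$87

Check high-value combinations within 21 kg:
- drum of solvent+case of wine: weight 4+17=21, value 44+43=87
- drum of solvent+carton of books: weight 4+8=12, value 44+14=58
- drum of solvent: weight 4, value 44
- case of wine: weight 17, value 43
Best: $87.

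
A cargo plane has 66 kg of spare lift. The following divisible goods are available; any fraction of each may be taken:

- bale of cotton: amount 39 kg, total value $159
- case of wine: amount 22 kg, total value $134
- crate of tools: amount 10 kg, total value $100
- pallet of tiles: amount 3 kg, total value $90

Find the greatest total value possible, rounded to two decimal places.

Take in order of value per unit:
- pallet of tiles (90/3 per unit): all 3 → value 90, running total 90.00
- crate of tools (100/10 per unit): all 10 → value 100, running total 190.00
- case of wine (134/22 per unit): all 22 → value 134, running total 324.00
- bale of cotton (159/39 per unit): 31 of 39 → value 31×159/39 = 126.3846, running total 450.38
Total 450.38.

450.38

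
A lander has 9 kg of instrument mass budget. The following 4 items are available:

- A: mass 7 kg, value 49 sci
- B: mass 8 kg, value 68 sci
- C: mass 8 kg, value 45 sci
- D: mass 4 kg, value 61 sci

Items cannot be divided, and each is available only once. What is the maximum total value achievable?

68 sci

Check high-value combinations within 9 kg:
- B: mass 8, value 68
- D: mass 4, value 61
- A: mass 7, value 49
- C: mass 8, value 45
Best: 68 sci.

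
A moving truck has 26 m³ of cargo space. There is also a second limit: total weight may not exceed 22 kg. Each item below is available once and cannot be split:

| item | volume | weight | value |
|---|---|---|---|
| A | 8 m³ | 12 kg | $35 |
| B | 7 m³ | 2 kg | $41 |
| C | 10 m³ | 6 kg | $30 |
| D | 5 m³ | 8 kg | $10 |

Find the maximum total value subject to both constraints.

$106

Feasible sets respecting both limits:
- A+B+C: volume 25, weight 20, value 106
- A+B+D: volume 20, weight 22, value 86
- B+C+D: volume 22, weight 16, value 81
- A+B: volume 15, weight 14, value 76
Best: $106.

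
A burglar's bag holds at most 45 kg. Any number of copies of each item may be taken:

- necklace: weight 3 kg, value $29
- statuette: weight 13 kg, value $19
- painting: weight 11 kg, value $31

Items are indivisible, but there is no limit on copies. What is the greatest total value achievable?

Best value-per-unit is necklace at 29/3, and filling with it alone uses weight 15×3=45. No mix of the others beats 15×29 = 435.

$435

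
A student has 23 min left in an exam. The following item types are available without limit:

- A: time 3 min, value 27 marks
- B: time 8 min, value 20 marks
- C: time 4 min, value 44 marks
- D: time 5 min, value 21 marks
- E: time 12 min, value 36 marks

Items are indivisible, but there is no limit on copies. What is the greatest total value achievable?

247 marks

Best value-per-unit is C at 44/4; filling with it alone gives 5×44 = 220.
Optimal mix: 1×A + 5×C → time 23, value 247.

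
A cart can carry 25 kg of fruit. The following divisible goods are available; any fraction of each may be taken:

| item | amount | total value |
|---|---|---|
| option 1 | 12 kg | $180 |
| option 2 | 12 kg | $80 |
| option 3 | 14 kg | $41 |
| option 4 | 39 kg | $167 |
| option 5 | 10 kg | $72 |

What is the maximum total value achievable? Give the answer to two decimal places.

Take in order of value per unit:
- option 1 (180/12 per unit): all 12 → value 180, running total 180.00
- option 5 (72/10 per unit): all 10 → value 72, running total 252.00
- option 2 (80/12 per unit): 3 of 12 → value 3×80/12 = 20.0000, running total 272.00
Total 272.00.

272.00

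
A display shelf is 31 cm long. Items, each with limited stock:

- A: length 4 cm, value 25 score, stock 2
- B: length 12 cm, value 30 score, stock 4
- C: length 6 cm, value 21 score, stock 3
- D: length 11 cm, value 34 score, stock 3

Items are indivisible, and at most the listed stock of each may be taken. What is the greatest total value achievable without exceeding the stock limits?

126 score

Best selections within length 31 and stock limits:
- 2×A + 2×C + 1×D: length 31, value 126
- 2×A + 2×D: length 30, value 118
Best: 126 score.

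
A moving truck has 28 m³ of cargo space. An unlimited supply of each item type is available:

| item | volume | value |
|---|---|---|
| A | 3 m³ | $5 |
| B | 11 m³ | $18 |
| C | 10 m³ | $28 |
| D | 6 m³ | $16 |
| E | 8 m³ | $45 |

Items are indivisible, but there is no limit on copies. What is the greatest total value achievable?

Best value-per-unit is E at 45/8; filling with it alone gives 3×45 = 135.
Optimal mix: 1×A + 3×E → volume 27, value 140.

$140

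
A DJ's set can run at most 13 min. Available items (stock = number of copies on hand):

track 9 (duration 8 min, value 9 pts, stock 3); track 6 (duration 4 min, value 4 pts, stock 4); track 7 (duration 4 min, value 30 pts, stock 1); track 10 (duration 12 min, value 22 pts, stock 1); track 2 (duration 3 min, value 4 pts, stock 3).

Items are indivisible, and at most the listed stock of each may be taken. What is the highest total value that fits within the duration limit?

42 pts

Best selections within duration 13 and stock limits:
- 1×track 7 + 3×track 2: duration 13, value 42
- 1×track 9 + 1×track 7: duration 12, value 39
- 1×track 7 + 2×track 2: duration 10, value 38
- 1×track 6 + 1×track 7 + 1×track 2: duration 11, value 38
Best: 42 pts.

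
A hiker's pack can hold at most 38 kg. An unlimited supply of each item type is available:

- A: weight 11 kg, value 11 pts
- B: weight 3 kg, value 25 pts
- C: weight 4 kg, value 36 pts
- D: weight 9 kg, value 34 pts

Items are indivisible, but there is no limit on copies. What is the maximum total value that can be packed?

Best value-per-unit is C at 36/4; filling with it alone gives 9×36 = 324.
Optimal mix: 2×B + 8×C → weight 38, value 338.

338 pts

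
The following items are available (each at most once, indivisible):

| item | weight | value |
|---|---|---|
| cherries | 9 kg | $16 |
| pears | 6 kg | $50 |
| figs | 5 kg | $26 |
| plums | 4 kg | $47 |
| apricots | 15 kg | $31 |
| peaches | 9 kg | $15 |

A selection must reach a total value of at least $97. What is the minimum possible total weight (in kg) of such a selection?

10

Subsets with value ≥ 97, sorted by total weight:
- pears+plums: weight 10, value 97
- pears+figs+plums: weight 15, value 123
Minimum weight: 10 kg.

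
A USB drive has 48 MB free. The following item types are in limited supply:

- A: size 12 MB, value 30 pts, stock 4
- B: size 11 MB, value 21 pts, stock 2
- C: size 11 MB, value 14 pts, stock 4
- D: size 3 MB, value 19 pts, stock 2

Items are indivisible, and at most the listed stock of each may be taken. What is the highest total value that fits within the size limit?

128 pts

Top feasible selections:
- 3×A + 2×D: size 42, value 128
- 4×A: size 48, value 120
Best: 128 pts.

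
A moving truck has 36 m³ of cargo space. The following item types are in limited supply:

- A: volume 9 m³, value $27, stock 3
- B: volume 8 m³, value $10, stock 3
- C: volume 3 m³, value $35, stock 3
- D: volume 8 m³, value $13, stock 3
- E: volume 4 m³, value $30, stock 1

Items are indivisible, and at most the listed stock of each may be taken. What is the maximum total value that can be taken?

$189

Top feasible selections:
- 2×A + 3×C + 1×E: volume 31, value 189
- 3×A + 3×C: volume 36, value 186
Best: $189.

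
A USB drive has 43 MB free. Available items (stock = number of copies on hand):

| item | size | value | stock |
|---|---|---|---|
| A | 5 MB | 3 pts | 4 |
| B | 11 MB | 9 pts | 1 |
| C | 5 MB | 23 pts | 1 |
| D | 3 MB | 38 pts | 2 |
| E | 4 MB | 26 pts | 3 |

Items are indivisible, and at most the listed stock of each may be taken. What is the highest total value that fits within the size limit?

189 pts

Best selections within size 43 and stock limits:
- 1×A + 1×B + 1×C + 2×D + 3×E: size 39, value 189
- 4×A + 1×C + 2×D + 3×E: size 43, value 189
- 1×B + 1×C + 2×D + 3×E: size 34, value 186
- 3×A + 1×C + 2×D + 3×E: size 38, value 186
Best: 189 pts.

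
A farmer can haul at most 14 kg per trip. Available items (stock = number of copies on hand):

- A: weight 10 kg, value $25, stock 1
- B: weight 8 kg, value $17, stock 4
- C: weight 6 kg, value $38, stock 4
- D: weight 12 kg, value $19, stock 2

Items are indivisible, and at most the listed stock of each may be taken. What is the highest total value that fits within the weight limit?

Top feasible selections:
- 2×C: weight 12, value 76
- 1×B + 1×C: weight 14, value 55
- 1×C: weight 6, value 38
- 1×A: weight 10, value 25
Best: $76.

$76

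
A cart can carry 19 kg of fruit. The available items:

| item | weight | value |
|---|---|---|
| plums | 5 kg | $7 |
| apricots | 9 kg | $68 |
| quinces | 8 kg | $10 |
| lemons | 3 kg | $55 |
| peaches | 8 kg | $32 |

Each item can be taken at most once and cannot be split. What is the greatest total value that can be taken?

Check high-value combinations within 19 kg:
- plums+apricots+lemons: weight 5+9+3=17, value 7+68+55=130
- apricots+lemons: weight 9+3=12, value 68+55=123
- apricots+peaches: weight 9+8=17, value 68+32=100
- quinces+lemons+peaches: weight 8+3+8=19, value 10+55+32=97
- plums+lemons+peaches: weight 5+3+8=16, value 7+55+32=94
Best: $130.

$130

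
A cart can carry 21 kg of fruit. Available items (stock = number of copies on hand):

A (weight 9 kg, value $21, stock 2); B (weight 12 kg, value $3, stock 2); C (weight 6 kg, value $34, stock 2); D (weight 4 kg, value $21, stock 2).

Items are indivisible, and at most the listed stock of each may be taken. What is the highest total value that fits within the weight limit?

Top feasible selections:
- 2×C + 2×D: weight 20, value 110
- 2×C + 1×D: weight 16, value 89
Best: $110.

$110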